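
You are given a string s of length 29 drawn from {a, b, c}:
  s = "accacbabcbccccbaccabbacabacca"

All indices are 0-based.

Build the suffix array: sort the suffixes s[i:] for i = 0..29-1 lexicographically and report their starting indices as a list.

rank | idx | suffix
   0 |  28 | a
   1 |  23 | abacca
   2 |  18 | abbacabacca
   3 |   6 | abcbccccbaccabbacabacca
   4 |  21 | acabacca
   5 |   3 | acbabcbccccbaccabbacabacca
   6 |  25 | acca
   7 |  15 | accabbacabacca
   8 |   0 | accacbabcbccccbaccabbacabacca
   9 |   5 | babcbccccbaccabbacabacca
  10 |  20 | bacabacca
  11 |  24 | bacca
  12 |  14 | baccabbacabacca
  13 |  19 | bbacabacca
  14 |   7 | bcbccccbaccabbacabacca
  15 |   9 | bccccbaccabbacabacca
  16 |  27 | ca
  17 |  22 | cabacca
  18 |  17 | cabbacabacca
  19 |   2 | cacbabcbccccbaccabbacabacca
  20 |   4 | cbabcbccccbaccabbacabacca
  21 |  13 | cbaccabbacabacca
  22 |   8 | cbccccbaccabbacabacca
  23 |  26 | cca
  24 |  16 | ccabbacabacca
  25 |   1 | ccacbabcbccccbaccabbacabacca
  26 |  12 | ccbaccabbacabacca
  27 |  11 | cccbaccabbacabacca
  28 |  10 | ccccbaccabbacabacca

[28, 23, 18, 6, 21, 3, 25, 15, 0, 5, 20, 24, 14, 19, 7, 9, 27, 22, 17, 2, 4, 13, 8, 26, 16, 1, 12, 11, 10]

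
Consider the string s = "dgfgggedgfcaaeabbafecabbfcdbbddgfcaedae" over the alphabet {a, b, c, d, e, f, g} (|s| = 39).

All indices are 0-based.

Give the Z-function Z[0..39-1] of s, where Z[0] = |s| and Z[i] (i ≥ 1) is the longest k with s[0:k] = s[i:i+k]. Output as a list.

Z[0]=39
i=1: i≥r, start 0; Z[1]=0
i=2: i≥r, start 0; Z[2]=0
i=3: i≥r, start 0; Z[3]=0
i=4: i≥r, start 0; Z[4]=0
i=5: i≥r, start 0; Z[5]=0
i=6: i≥r, start 0; Z[6]=0
i=7: i≥r, start 0; Z[7]=3 extend→box=[7,10)
i=8: min(r-i=2, Z[1]=0)=0; Z[8]=0
i=9: min(r-i=1, Z[2]=0)=0; Z[9]=0
i=10: i≥r, start 0; Z[10]=0
i=11: i≥r, start 0; Z[11]=0
i=12: i≥r, start 0; Z[12]=0
i=13: i≥r, start 0; Z[13]=0
i=14: i≥r, start 0; Z[14]=0
i=15: i≥r, start 0; Z[15]=0
i=16: i≥r, start 0; Z[16]=0
i=17: i≥r, start 0; Z[17]=0
i=18: i≥r, start 0; Z[18]=0
i=19: i≥r, start 0; Z[19]=0
i=20: i≥r, start 0; Z[20]=0
i=21: i≥r, start 0; Z[21]=0
i=22: i≥r, start 0; Z[22]=0
i=23: i≥r, start 0; Z[23]=0
i=24: i≥r, start 0; Z[24]=0
i=25: i≥r, start 0; Z[25]=0
i=26: i≥r, start 0; Z[26]=1 extend→box=[26,27)
i=27: i≥r, start 0; Z[27]=0
i=28: i≥r, start 0; Z[28]=0
i=29: i≥r, start 0; Z[29]=1 extend→box=[29,30)
i=30: i≥r, start 0; Z[30]=3 extend→box=[30,33)
i=31: min(r-i=2, Z[1]=0)=0; Z[31]=0
i=32: min(r-i=1, Z[2]=0)=0; Z[32]=0
i=33: i≥r, start 0; Z[33]=0
i=34: i≥r, start 0; Z[34]=0
i=35: i≥r, start 0; Z[35]=0
i=36: i≥r, start 0; Z[36]=1 extend→box=[36,37)
i=37: i≥r, start 0; Z[37]=0
i=38: i≥r, start 0; Z[38]=0

[39, 0, 0, 0, 0, 0, 0, 3, 0, 0, 0, 0, 0, 0, 0, 0, 0, 0, 0, 0, 0, 0, 0, 0, 0, 0, 1, 0, 0, 1, 3, 0, 0, 0, 0, 0, 1, 0, 0]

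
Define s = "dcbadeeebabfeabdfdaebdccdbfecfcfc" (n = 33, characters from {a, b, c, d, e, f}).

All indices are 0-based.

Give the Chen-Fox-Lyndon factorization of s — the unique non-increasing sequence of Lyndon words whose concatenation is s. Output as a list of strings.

emit factor 1: 'd' (i=0, period=1)
emit factor 2: 'c' (i=1, period=1)
emit factor 3: 'b' (i=2, period=1)
emit factor 4: 'adeeeb' (i=3, period=6)
emit factor 5: 'abfe' (i=9, period=4)
emit factor 6: 'abdfdaebdccdbfecfcfc' (i=13, period=20)

["d", "c", "b", "adeeeb", "abfe", "abdfdaebdccdbfecfcfc"]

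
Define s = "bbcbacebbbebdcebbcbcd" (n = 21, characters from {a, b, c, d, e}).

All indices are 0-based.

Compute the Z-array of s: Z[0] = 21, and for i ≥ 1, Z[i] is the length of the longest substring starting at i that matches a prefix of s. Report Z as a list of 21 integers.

Z[0]=21
i=1: fresh scan; Z[1]=1 scan→box=[1,2)
i=2: fresh scan; Z[2]=0
i=3: fresh scan; Z[3]=1 scan→box=[3,4)
i=4: fresh scan; Z[4]=0
i=5: fresh scan; Z[5]=0
i=6: fresh scan; Z[6]=0
i=7: fresh scan; Z[7]=2 scan→box=[7,9)
i=8: min(r-i=1, Z[1]=1)=1; Z[8]=2 scan→box=[8,10)
i=9: min(r-i=1, Z[1]=1)=1; Z[9]=1
i=10: fresh scan; Z[10]=0
i=11: fresh scan; Z[11]=1 scan→box=[11,12)
i=12: fresh scan; Z[12]=0
i=13: fresh scan; Z[13]=0
i=14: fresh scan; Z[14]=0
i=15: fresh scan; Z[15]=4 scan→box=[15,19)
i=16: min(r-i=3, Z[1]=1)=1; Z[16]=1
i=17: min(r-i=2, Z[2]=0)=0; Z[17]=0
i=18: min(r-i=1, Z[3]=1)=1; Z[18]=1
i=19: fresh scan; Z[19]=0
i=20: fresh scan; Z[20]=0

[21, 1, 0, 1, 0, 0, 0, 2, 2, 1, 0, 1, 0, 0, 0, 4, 1, 0, 1, 0, 0]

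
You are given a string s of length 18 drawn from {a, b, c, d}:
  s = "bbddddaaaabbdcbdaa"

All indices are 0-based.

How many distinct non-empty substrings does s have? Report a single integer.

sorted suffixes:
  #0 SA[0]=17  'a'
  #1 SA[1]=16  'aa'
  #2 SA[2]=6  'aaaabbdcbdaa'
  #3 SA[3]=7  'aaabbdcbdaa'
  #4 SA[4]=8  'aabbdcbdaa'
  #5 SA[5]=9  'abbdcbdaa'
  #6 SA[6]=10  'bbdcbdaa'
  #7 SA[7]=0  'bbddddaaaabbdcbdaa'
  #8 SA[8]=14  'bdaa'
  #9 SA[9]=11  'bdcbdaa'
  #10 SA[10]=1  'bddddaaaabbdcbdaa'
  #11 SA[11]=13  'cbdaa'
  #12 SA[12]=15  'daa'
  #13 SA[13]=5  'daaaabbdcbdaa'
  #14 SA[14]=12  'dcbdaa'
  #15 SA[15]=4  'ddaaaabbdcbdaa'
  #16 SA[16]=3  'dddaaaabbdcbdaa'
  #17 SA[17]=2  'ddddaaaabbdcbdaa'

SA = [17, 16, 6, 7, 8, 9, 10, 0, 14, 11, 1, 13, 15, 5, 12, 4, 3, 2]
rank  pair      lcp
   1  s[17:],s[16:]  1  'a'
   2  s[16:],s[6:]  2  'aa'
   3  s[6:],s[7:]  3  'aaa'
   4  s[7:],s[8:]  2  'aa'
   5  s[8:],s[9:]  1  'a'
   6  s[9:],s[10:]  0  ''
   7  s[10:],s[0:]  3  'bbd'
   8  s[0:],s[14:]  1  'b'
   9  s[14:],s[11:]  2  'bd'
  10  s[11:],s[1:]  2  'bd'
  11  s[1:],s[13:]  0  ''
  12  s[13:],s[15:]  0  ''
  13  s[15:],s[5:]  3  'daa'
  14  s[5:],s[12:]  1  'd'
  15  s[12:],s[4:]  1  'd'
  16  s[4:],s[3:]  2  'dd'
  17  s[3:],s[2:]  3  'ddd'

n(n+1)/2 = 18·19/2 = 171
Σ LCP = 0 + 1 + 2 + 3 + 2 + 1 + 0 + 3 + 1 + 2 + 2 + 0 + 0 + 3 + 1 + 1 + 2 + 3 = 27
distinct = 171 − 27 = 144

144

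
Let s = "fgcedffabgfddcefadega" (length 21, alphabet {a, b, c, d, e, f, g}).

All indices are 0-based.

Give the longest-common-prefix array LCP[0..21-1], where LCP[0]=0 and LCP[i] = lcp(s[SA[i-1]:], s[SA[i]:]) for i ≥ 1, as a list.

[0, 1, 1, 0, 0, 2, 0, 1, 1, 1, 0, 1, 1, 0, 2, 1, 1, 1, 0, 1, 1]

rank | idx | suffix
   0 |  20 | a
   1 |   7 | abgfddcefadega
   2 |  16 | adega
   3 |   8 | bgfddcefadega
   4 |   2 | cedffabgfddcefadega
   5 |  13 | cefadega
   6 |  12 | dcefadega
   7 |  11 | ddcefadega
   8 |  17 | dega
   9 |   4 | dffabgfddcefadega
  10 |   3 | edffabgfddcefadega
  11 |  14 | efadega
  12 |  18 | ega
  13 |   6 | fabgfddcefadega
  14 |  15 | fadega
  15 |  10 | fddcefadega
  16 |   5 | ffabgfddcefadega
  17 |   0 | fgcedffabgfddcefadega
  18 |  19 | ga
  19 |   1 | gcedffabgfddcefadega
  20 |   9 | gfddcefadega

SA = [20, 7, 16, 8, 2, 13, 12, 11, 17, 4, 3, 14, 18, 6, 15, 10, 5, 0, 19, 1, 9]
rank  pair      lcp
   1  s[20:],s[7:]  1  'a'
   2  s[7:],s[16:]  1  'a'
   3  s[16:],s[8:]  0  ''
   4  s[8:],s[2:]  0  ''
   5  s[2:],s[13:]  2  'ce'
   6  s[13:],s[12:]  0  ''
   7  s[12:],s[11:]  1  'd'
   8  s[11:],s[17:]  1  'd'
   9  s[17:],s[4:]  1  'd'
  10  s[4:],s[3:]  0  ''
  11  s[3:],s[14:]  1  'e'
  12  s[14:],s[18:]  1  'e'
  13  s[18:],s[6:]  0  ''
  14  s[6:],s[15:]  2  'fa'
  15  s[15:],s[10:]  1  'f'
  16  s[10:],s[5:]  1  'f'
  17  s[5:],s[0:]  1  'f'
  18  s[0:],s[19:]  0  ''
  19  s[19:],s[1:]  1  'g'
  20  s[1:],s[9:]  1  'g'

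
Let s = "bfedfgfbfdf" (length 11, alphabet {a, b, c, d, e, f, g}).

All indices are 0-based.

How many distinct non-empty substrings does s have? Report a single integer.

58

rank→(start, suffix):
  0 → (7, 'bfdf')
  1 → (0, 'bfedfgfbfdf')
  2 → (9, 'df')
  3 → (3, 'dfgfbfdf')
  4 → (2, 'edfgfbfdf')
  5 → (10, 'f')
  6 → (6, 'fbfdf')
  7 → (8, 'fdf')
  8 → (1, 'fedfgfbfdf')
  9 → (4, 'fgfbfdf')
  10 → (5, 'gfbfdf')

SA = [7, 0, 9, 3, 2, 10, 6, 8, 1, 4, 5]
[i] adj suffixes → lcp
  [1] 7/0 → 2 ('bf')
  [2] 0/9 → 0 ('')
  [3] 9/3 → 2 ('df')
  [4] 3/2 → 0 ('')
  [5] 2/10 → 0 ('')
  [6] 10/6 → 1 ('f')
  [7] 6/8 → 1 ('f')
  [8] 8/1 → 1 ('f')
  [9] 1/4 → 1 ('f')
  [10] 4/5 → 0 ('')

n(n+1)/2 = 11·12/2 = 66
Σ LCP = 0 + 2 + 0 + 2 + 0 + 0 + 1 + 1 + 1 + 1 + 0 = 8
distinct = 66 − 8 = 58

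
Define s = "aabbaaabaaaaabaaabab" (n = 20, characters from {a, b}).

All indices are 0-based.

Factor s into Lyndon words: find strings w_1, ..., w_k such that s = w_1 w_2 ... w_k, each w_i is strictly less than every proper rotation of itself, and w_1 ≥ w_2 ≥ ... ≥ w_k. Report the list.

emit factor 1: 'aabb' (i=0, period=4)
emit factor 2: 'aaab' (i=4, period=4)
emit factor 3: 'aaaaabaaabab' (i=8, period=12)

["aabb", "aaab", "aaaaabaaabab"]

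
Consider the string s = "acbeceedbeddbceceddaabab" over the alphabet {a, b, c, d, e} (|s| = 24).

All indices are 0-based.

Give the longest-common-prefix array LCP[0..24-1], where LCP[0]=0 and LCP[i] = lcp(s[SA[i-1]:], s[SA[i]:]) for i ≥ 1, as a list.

[0, 1, 2, 1, 0, 1, 1, 1, 2, 0, 1, 2, 2, 0, 1, 2, 1, 2, 0, 3, 1, 2, 3, 1]

rank→(start, suffix):
  0 → (19, 'aabab')
  1 → (22, 'ab')
  2 → (20, 'abab')
  3 → (0, 'acbeceedbeddbceceddaabab')
  4 → (23, 'b')
  5 → (21, 'bab')
  6 → (12, 'bceceddaabab')
  7 → (2, 'beceedbeddbceceddaabab')
  8 → (8, 'beddbceceddaabab')
  9 → (1, 'cbeceedbeddbceceddaabab')
  10 → (13, 'ceceddaabab')
  11 → (15, 'ceddaabab')
  12 → (4, 'ceedbeddbceceddaabab')
  13 → (18, 'daabab')
  14 → (11, 'dbceceddaabab')
  15 → (7, 'dbeddbceceddaabab')
  16 → (17, 'ddaabab')
  17 → (10, 'ddbceceddaabab')
  18 → (14, 'eceddaabab')
  19 → (3, 'eceedbeddbceceddaabab')
  20 → (6, 'edbeddbceceddaabab')
  21 → (16, 'eddaabab')
  22 → (9, 'eddbceceddaabab')
  23 → (5, 'eedbeddbceceddaabab')

SA = [19, 22, 20, 0, 23, 21, 12, 2, 8, 1, 13, 15, 4, 18, 11, 7, 17, 10, 14, 3, 6, 16, 9, 5]
i: (SA[i-1],SA[i]) lcp shared
  1: (19,22) 1 'a'
  2: (22,20) 2 'ab'
  3: (20,0) 1 'a'
  4: (0,23) 0 ''
  5: (23,21) 1 'b'
  6: (21,12) 1 'b'
  7: (12,2) 1 'b'
  8: (2,8) 2 'be'
  9: (8,1) 0 ''
  10: (1,13) 1 'c'
  11: (13,15) 2 'ce'
  12: (15,4) 2 'ce'
  13: (4,18) 0 ''
  14: (18,11) 1 'd'
  15: (11,7) 2 'db'
  16: (7,17) 1 'd'
  17: (17,10) 2 'dd'
  18: (10,14) 0 ''
  19: (14,3) 3 'ece'
  20: (3,6) 1 'e'
  21: (6,16) 2 'ed'
  22: (16,9) 3 'edd'
  23: (9,5) 1 'e'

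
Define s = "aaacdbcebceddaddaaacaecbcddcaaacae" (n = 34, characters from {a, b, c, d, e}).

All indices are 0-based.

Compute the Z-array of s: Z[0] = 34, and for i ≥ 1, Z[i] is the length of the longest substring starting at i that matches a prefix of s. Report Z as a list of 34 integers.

[34, 2, 1, 0, 0, 0, 0, 0, 0, 0, 0, 0, 0, 1, 0, 0, 4, 2, 1, 0, 1, 0, 0, 0, 0, 0, 0, 0, 4, 2, 1, 0, 1, 0]

Z[0]=34
i=1: outside box; Z[1]=2 scan→box=[1,3)
i=2: min(r-i=1, Z[1]=2)=1; Z[2]=1
i=3: outside box; Z[3]=0
i=4: outside box; Z[4]=0
i=5: outside box; Z[5]=0
i=6: outside box; Z[6]=0
i=7: outside box; Z[7]=0
i=8: outside box; Z[8]=0
i=9: outside box; Z[9]=0
i=10: outside box; Z[10]=0
i=11: outside box; Z[11]=0
i=12: outside box; Z[12]=0
i=13: outside box; Z[13]=1 scan→box=[13,14)
i=14: outside box; Z[14]=0
i=15: outside box; Z[15]=0
i=16: outside box; Z[16]=4 scan→box=[16,20)
i=17: min(r-i=3, Z[1]=2)=2; Z[17]=2
i=18: min(r-i=2, Z[2]=1)=1; Z[18]=1
i=19: min(r-i=1, Z[3]=0)=0; Z[19]=0
i=20: outside box; Z[20]=1 scan→box=[20,21)
i=21: outside box; Z[21]=0
i=22: outside box; Z[22]=0
i=23: outside box; Z[23]=0
i=24: outside box; Z[24]=0
i=25: outside box; Z[25]=0
i=26: outside box; Z[26]=0
i=27: outside box; Z[27]=0
i=28: outside box; Z[28]=4 scan→box=[28,32)
i=29: min(r-i=3, Z[1]=2)=2; Z[29]=2
i=30: min(r-i=2, Z[2]=1)=1; Z[30]=1
i=31: min(r-i=1, Z[3]=0)=0; Z[31]=0
i=32: outside box; Z[32]=1 scan→box=[32,33)
i=33: outside box; Z[33]=0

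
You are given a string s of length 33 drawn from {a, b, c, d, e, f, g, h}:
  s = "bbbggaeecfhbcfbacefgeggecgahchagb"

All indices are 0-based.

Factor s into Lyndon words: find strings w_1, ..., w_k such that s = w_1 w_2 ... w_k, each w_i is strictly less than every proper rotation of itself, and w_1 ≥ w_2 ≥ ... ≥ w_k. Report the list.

["bbbgg", "aeecfhbcfb", "acefgeggecgahchagb"]

emit factor 1: 'bbbgg' (i=0, period=5)
emit factor 2: 'aeecfhbcfb' (i=5, period=10)
emit factor 3: 'acefgeggecgahchagb' (i=15, period=18)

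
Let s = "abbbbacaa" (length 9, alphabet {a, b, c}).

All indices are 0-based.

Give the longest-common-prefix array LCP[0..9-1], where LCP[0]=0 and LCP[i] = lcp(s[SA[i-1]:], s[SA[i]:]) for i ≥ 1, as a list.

sorted suffixes:
  #0 SA[0]=8  'a'
  #1 SA[1]=7  'aa'
  #2 SA[2]=0  'abbbbacaa'
  #3 SA[3]=5  'acaa'
  #4 SA[4]=4  'bacaa'
  #5 SA[5]=3  'bbacaa'
  #6 SA[6]=2  'bbbacaa'
  #7 SA[7]=1  'bbbbacaa'
  #8 SA[8]=6  'caa'

SA = [8, 7, 0, 5, 4, 3, 2, 1, 6]
[i] adj suffixes → lcp
  [1] 8/7 → 1 ('a')
  [2] 7/0 → 1 ('a')
  [3] 0/5 → 1 ('a')
  [4] 5/4 → 0 ('')
  [5] 4/3 → 1 ('b')
  [6] 3/2 → 2 ('bb')
  [7] 2/1 → 3 ('bbb')
  [8] 1/6 → 0 ('')

[0, 1, 1, 1, 0, 1, 2, 3, 0]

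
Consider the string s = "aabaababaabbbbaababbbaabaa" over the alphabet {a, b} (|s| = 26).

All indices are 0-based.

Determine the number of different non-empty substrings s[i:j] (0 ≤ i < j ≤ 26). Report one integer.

266

rank→(start, suffix):
  0 → (25, 'a')
  1 → (24, 'aa')
  2 → (21, 'aabaa')
  3 → (0, 'aabaababaabbbbaababbbaabaa')
  4 → (3, 'aababaabbbbaababbbaabaa')
  5 → (14, 'aababbbaabaa')
  6 → (8, 'aabbbbaababbbaabaa')
  7 → (22, 'abaa')
  8 → (1, 'abaababaabbbbaababbbaabaa')
  9 → (6, 'abaabbbbaababbbaabaa')
  10 → (4, 'ababaabbbbaababbbaabaa')
  11 → (15, 'ababbbaabaa')
  12 → (17, 'abbbaabaa')
  13 → (9, 'abbbbaababbbaabaa')
  14 → (23, 'baa')
  15 → (20, 'baabaa')
  16 → (2, 'baababaabbbbaababbbaabaa')
  17 → (13, 'baababbbaabaa')
  18 → (7, 'baabbbbaababbbaabaa')
  19 → (5, 'babaabbbbaababbbaabaa')
  20 → (16, 'babbbaabaa')
  21 → (19, 'bbaabaa')
  22 → (12, 'bbaababbbaabaa')
  23 → (18, 'bbbaabaa')
  24 → (11, 'bbbaababbbaabaa')
  25 → (10, 'bbbbaababbbaabaa')

SA = [25, 24, 21, 0, 3, 14, 8, 22, 1, 6, 4, 15, 17, 9, 23, 20, 2, 13, 7, 5, 16, 19, 12, 18, 11, 10]
[i] adj suffixes → lcp
  [1] 25/24 → 1 ('a')
  [2] 24/21 → 2 ('aa')
  [3] 21/0 → 5 ('aabaa')
  [4] 0/3 → 4 ('aaba')
  [5] 3/14 → 5 ('aabab')
  [6] 14/8 → 3 ('aab')
  [7] 8/22 → 1 ('a')
  [8] 22/1 → 4 ('abaa')
  [9] 1/6 → 5 ('abaab')
  [10] 6/4 → 3 ('aba')
  [11] 4/15 → 4 ('abab')
  [12] 15/17 → 2 ('ab')
  [13] 17/9 → 4 ('abbb')
  [14] 9/23 → 0 ('')
  [15] 23/20 → 3 ('baa')
  [16] 20/2 → 5 ('baaba')
  [17] 2/13 → 6 ('baabab')
  [18] 13/7 → 4 ('baab')
  [19] 7/5 → 2 ('ba')
  [20] 5/16 → 3 ('bab')
  [21] 16/19 → 1 ('b')
  [22] 19/12 → 6 ('bbaaba')
  [23] 12/18 → 2 ('bb')
  [24] 18/11 → 7 ('bbbaaba')
  [25] 11/10 → 3 ('bbb')

n(n+1)/2 = 26·27/2 = 351
Σ LCP = 0 + 1 + 2 + 5 + 4 + 5 + 3 + 1 + 4 + 5 + 3 + 4 + 2 + 4 + 0 + 3 + 5 + 6 + 4 + 2 + 3 + 1 + 6 + 2 + 7 + 3 = 85
distinct = 351 − 85 = 266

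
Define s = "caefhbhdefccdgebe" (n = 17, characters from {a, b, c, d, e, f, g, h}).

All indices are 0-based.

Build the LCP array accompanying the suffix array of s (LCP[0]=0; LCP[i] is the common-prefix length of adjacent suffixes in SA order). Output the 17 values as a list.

sorted suffixes:
  #0 SA[0]=1  'aefhbhdefccdgebe'
  #1 SA[1]=15  'be'
  #2 SA[2]=5  'bhdefccdgebe'
  #3 SA[3]=0  'caefhbhdefccdgebe'
  #4 SA[4]=10  'ccdgebe'
  #5 SA[5]=11  'cdgebe'
  #6 SA[6]=7  'defccdgebe'
  #7 SA[7]=12  'dgebe'
  #8 SA[8]=16  'e'
  #9 SA[9]=14  'ebe'
  #10 SA[10]=8  'efccdgebe'
  #11 SA[11]=2  'efhbhdefccdgebe'
  #12 SA[12]=9  'fccdgebe'
  #13 SA[13]=3  'fhbhdefccdgebe'
  #14 SA[14]=13  'gebe'
  #15 SA[15]=4  'hbhdefccdgebe'
  #16 SA[16]=6  'hdefccdgebe'

SA = [1, 15, 5, 0, 10, 11, 7, 12, 16, 14, 8, 2, 9, 3, 13, 4, 6]
rank  pair      lcp
   1  s[1:],s[15:]  0  ''
   2  s[15:],s[5:]  1  'b'
   3  s[5:],s[0:]  0  ''
   4  s[0:],s[10:]  1  'c'
   5  s[10:],s[11:]  1  'c'
   6  s[11:],s[7:]  0  ''
   7  s[7:],s[12:]  1  'd'
   8  s[12:],s[16:]  0  ''
   9  s[16:],s[14:]  1  'e'
  10  s[14:],s[8:]  1  'e'
  11  s[8:],s[2:]  2  'ef'
  12  s[2:],s[9:]  0  ''
  13  s[9:],s[3:]  1  'f'
  14  s[3:],s[13:]  0  ''
  15  s[13:],s[4:]  0  ''
  16  s[4:],s[6:]  1  'h'

[0, 0, 1, 0, 1, 1, 0, 1, 0, 1, 1, 2, 0, 1, 0, 0, 1]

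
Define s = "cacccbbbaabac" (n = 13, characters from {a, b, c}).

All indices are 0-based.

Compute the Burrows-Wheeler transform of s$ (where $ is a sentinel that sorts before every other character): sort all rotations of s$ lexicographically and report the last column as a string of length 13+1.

cbabcbabca$cca

rank  rotation        last
    0  $cacccbbbaabac  c
    1  aabac$cacccbbb  b
    2  abac$cacccbbba  a
    3  ac$cacccbbbaab  b
    4  acccbbbaabac$c  c
    5  baabac$cacccbb  b
    6  bac$cacccbbbaa  a
    7  bbaabac$cacccb  b
    8  bbbaabac$caccc  c
    9  c$cacccbbbaaba  a
   10  cacccbbbaabac$  $
   11  cbbbaabac$cacc  c
   12  ccbbbaabac$cac  c
   13  cccbbbaabac$ca  a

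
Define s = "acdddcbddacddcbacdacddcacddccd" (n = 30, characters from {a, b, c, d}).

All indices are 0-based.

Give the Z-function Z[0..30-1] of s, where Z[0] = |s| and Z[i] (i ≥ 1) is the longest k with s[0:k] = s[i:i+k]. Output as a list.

[30, 0, 0, 0, 0, 0, 0, 0, 0, 4, 0, 0, 0, 0, 0, 3, 0, 0, 4, 0, 0, 0, 0, 4, 0, 0, 0, 0, 0, 0]

Z[0]=30
i=1: i≥r, start 0; Z[1]=0
i=2: i≥r, start 0; Z[2]=0
i=3: i≥r, start 0; Z[3]=0
i=4: i≥r, start 0; Z[4]=0
i=5: i≥r, start 0; Z[5]=0
i=6: i≥r, start 0; Z[6]=0
i=7: i≥r, start 0; Z[7]=0
i=8: i≥r, start 0; Z[8]=0
i=9: i≥r, start 0; Z[9]=4 extend→box=[9,13)
i=10: min(r-i=3, Z[1]=0)=0; Z[10]=0
i=11: min(r-i=2, Z[2]=0)=0; Z[11]=0
i=12: min(r-i=1, Z[3]=0)=0; Z[12]=0
i=13: i≥r, start 0; Z[13]=0
i=14: i≥r, start 0; Z[14]=0
i=15: i≥r, start 0; Z[15]=3 extend→box=[15,18)
i=16: min(r-i=2, Z[1]=0)=0; Z[16]=0
i=17: min(r-i=1, Z[2]=0)=0; Z[17]=0
i=18: i≥r, start 0; Z[18]=4 extend→box=[18,22)
i=19: min(r-i=3, Z[1]=0)=0; Z[19]=0
i=20: min(r-i=2, Z[2]=0)=0; Z[20]=0
i=21: min(r-i=1, Z[3]=0)=0; Z[21]=0
i=22: i≥r, start 0; Z[22]=0
i=23: i≥r, start 0; Z[23]=4 extend→box=[23,27)
i=24: min(r-i=3, Z[1]=0)=0; Z[24]=0
i=25: min(r-i=2, Z[2]=0)=0; Z[25]=0
i=26: min(r-i=1, Z[3]=0)=0; Z[26]=0
i=27: i≥r, start 0; Z[27]=0
i=28: i≥r, start 0; Z[28]=0
i=29: i≥r, start 0; Z[29]=0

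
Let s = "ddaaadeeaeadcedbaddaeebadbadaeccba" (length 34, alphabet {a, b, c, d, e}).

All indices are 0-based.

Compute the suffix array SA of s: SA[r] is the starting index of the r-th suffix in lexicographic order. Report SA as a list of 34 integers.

[33, 2, 3, 26, 23, 10, 16, 4, 8, 28, 19, 32, 25, 22, 15, 31, 30, 12, 1, 27, 18, 24, 14, 11, 0, 17, 5, 9, 7, 21, 29, 13, 6, 20]

rank→(start, suffix):
  0 → (33, 'a')
  1 → (2, 'aaadeeaeadcedbaddaeebadbadaeccba')
  2 → (3, 'aadeeaeadcedbaddaeebadbadaeccba')
  3 → (26, 'adaeccba')
  4 → (23, 'adbadaeccba')
  5 → (10, 'adcedbaddaeebadbadaeccba')
  6 → (16, 'addaeebadbadaeccba')
  7 → (4, 'adeeaeadcedbaddaeebadbadaeccba')
  8 → (8, 'aeadcedbaddaeebadbadaeccba')
  9 → (28, 'aeccba')
  10 → (19, 'aeebadbadaeccba')
  11 → (32, 'ba')
  12 → (25, 'badaeccba')
  13 → (22, 'badbadaeccba')
  14 → (15, 'baddaeebadbadaeccba')
  15 → (31, 'cba')
  16 → (30, 'ccba')
  17 → (12, 'cedbaddaeebadbadaeccba')
  18 → (1, 'daaadeeaeadcedbaddaeebadbadaeccba')
  19 → (27, 'daeccba')
  20 → (18, 'daeebadbadaeccba')
  21 → (24, 'dbadaeccba')
  22 → (14, 'dbaddaeebadbadaeccba')
  23 → (11, 'dcedbaddaeebadbadaeccba')
  24 → (0, 'ddaaadeeaeadcedbaddaeebadbadaeccba')
  25 → (17, 'ddaeebadbadaeccba')
  26 → (5, 'deeaeadcedbaddaeebadbadaeccba')
  27 → (9, 'eadcedbaddaeebadbadaeccba')
  28 → (7, 'eaeadcedbaddaeebadbadaeccba')
  29 → (21, 'ebadbadaeccba')
  30 → (29, 'eccba')
  31 → (13, 'edbaddaeebadbadaeccba')
  32 → (6, 'eeaeadcedbaddaeebadbadaeccba')
  33 → (20, 'eebadbadaeccba')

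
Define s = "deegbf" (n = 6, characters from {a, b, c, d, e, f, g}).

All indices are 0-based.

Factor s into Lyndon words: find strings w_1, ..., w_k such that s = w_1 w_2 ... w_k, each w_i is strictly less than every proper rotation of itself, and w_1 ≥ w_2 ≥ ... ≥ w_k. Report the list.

emit factor 1: 'deeg' (i=0, period=4)
emit factor 2: 'bf' (i=4, period=2)

["deeg", "bf"]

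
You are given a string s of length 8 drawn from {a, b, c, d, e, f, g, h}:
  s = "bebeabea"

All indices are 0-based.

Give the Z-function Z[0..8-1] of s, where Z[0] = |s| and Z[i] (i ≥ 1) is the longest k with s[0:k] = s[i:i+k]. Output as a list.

[8, 0, 2, 0, 0, 2, 0, 0]

Z[0]=8
i=1: i≥r, start 0; Z[1]=0
i=2: i≥r, start 0; Z[2]=2 grow→box=[2,4)
i=3: min(r-i=1, Z[1]=0)=0; Z[3]=0
i=4: i≥r, start 0; Z[4]=0
i=5: i≥r, start 0; Z[5]=2 grow→box=[5,7)
i=6: min(r-i=1, Z[1]=0)=0; Z[6]=0
i=7: i≥r, start 0; Z[7]=0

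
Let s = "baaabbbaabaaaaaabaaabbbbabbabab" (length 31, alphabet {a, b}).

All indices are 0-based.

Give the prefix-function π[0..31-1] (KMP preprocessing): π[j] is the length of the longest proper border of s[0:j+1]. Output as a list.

π[0] = 0
j=1 s[j]='a': π[1]=0 (border '')
j=2 s[j]='a': π[2]=0 (border '')
j=3 s[j]='a': π[3]=0 (border '')
j=4 s[j]='b': π[4]=1 (border 'b')
j=5 s[j]='b': k: 1→0; π[5]=1 (border 'b')
j=6 s[j]='b': k: 1→0; π[6]=1 (border 'b')
j=7 s[j]='a': π[7]=2 (border 'ba')
j=8 s[j]='a': π[8]=3 (border 'baa')
j=9 s[j]='b': k: 3→0; π[9]=1 (border 'b')
j=10 s[j]='a': π[10]=2 (border 'ba')
j=11 s[j]='a': π[11]=3 (border 'baa')
j=12 s[j]='a': π[12]=4 (border 'baaa')
j=13 s[j]='a': k: 4→0; π[13]=0 (border '')
j=14 s[j]='a': π[14]=0 (border '')
j=15 s[j]='a': π[15]=0 (border '')
j=16 s[j]='b': π[16]=1 (border 'b')
j=17 s[j]='a': π[17]=2 (border 'ba')
j=18 s[j]='a': π[18]=3 (border 'baa')
j=19 s[j]='a': π[19]=4 (border 'baaa')
j=20 s[j]='b': π[20]=5 (border 'baaab')
j=21 s[j]='b': π[21]=6 (border 'baaabb')
j=22 s[j]='b': π[22]=7 (border 'baaabbb')
j=23 s[j]='b': k: 7→1→0; π[23]=1 (border 'b')
j=24 s[j]='a': π[24]=2 (border 'ba')
j=25 s[j]='b': k: 2→0; π[25]=1 (border 'b')
j=26 s[j]='b': k: 1→0; π[26]=1 (border 'b')
j=27 s[j]='a': π[27]=2 (border 'ba')
j=28 s[j]='b': k: 2→0; π[28]=1 (border 'b')
j=29 s[j]='a': π[29]=2 (border 'ba')
j=30 s[j]='b': k: 2→0; π[30]=1 (border 'b')

[0, 0, 0, 0, 1, 1, 1, 2, 3, 1, 2, 3, 4, 0, 0, 0, 1, 2, 3, 4, 5, 6, 7, 1, 2, 1, 1, 2, 1, 2, 1]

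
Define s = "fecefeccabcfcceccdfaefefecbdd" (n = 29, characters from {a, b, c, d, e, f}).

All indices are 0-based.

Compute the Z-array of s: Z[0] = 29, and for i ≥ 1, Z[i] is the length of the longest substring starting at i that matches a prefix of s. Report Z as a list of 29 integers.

[29, 0, 0, 0, 3, 0, 0, 0, 0, 0, 0, 1, 0, 0, 0, 0, 0, 0, 1, 0, 0, 2, 0, 3, 0, 0, 0, 0, 0]

Z[0]=29
i=1: outside box; Z[1]=0
i=2: outside box; Z[2]=0
i=3: outside box; Z[3]=0
i=4: outside box; Z[4]=3 scan→box=[4,7)
i=5: min(r-i=2, Z[1]=0)=0; Z[5]=0
i=6: min(r-i=1, Z[2]=0)=0; Z[6]=0
i=7: outside box; Z[7]=0
i=8: outside box; Z[8]=0
i=9: outside box; Z[9]=0
i=10: outside box; Z[10]=0
i=11: outside box; Z[11]=1 scan→box=[11,12)
i=12: outside box; Z[12]=0
i=13: outside box; Z[13]=0
i=14: outside box; Z[14]=0
i=15: outside box; Z[15]=0
i=16: outside box; Z[16]=0
i=17: outside box; Z[17]=0
i=18: outside box; Z[18]=1 scan→box=[18,19)
i=19: outside box; Z[19]=0
i=20: outside box; Z[20]=0
i=21: outside box; Z[21]=2 scan→box=[21,23)
i=22: min(r-i=1, Z[1]=0)=0; Z[22]=0
i=23: outside box; Z[23]=3 scan→box=[23,26)
i=24: min(r-i=2, Z[1]=0)=0; Z[24]=0
i=25: min(r-i=1, Z[2]=0)=0; Z[25]=0
i=26: outside box; Z[26]=0
i=27: outside box; Z[27]=0
i=28: outside box; Z[28]=0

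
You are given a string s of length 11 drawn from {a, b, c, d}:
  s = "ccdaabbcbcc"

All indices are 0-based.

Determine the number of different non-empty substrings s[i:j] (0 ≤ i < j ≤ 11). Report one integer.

57

rank→(start, suffix):
  0 → (3, 'aabbcbcc')
  1 → (4, 'abbcbcc')
  2 → (5, 'bbcbcc')
  3 → (6, 'bcbcc')
  4 → (8, 'bcc')
  5 → (10, 'c')
  6 → (7, 'cbcc')
  7 → (9, 'cc')
  8 → (0, 'ccdaabbcbcc')
  9 → (1, 'cdaabbcbcc')
  10 → (2, 'daabbcbcc')

SA = [3, 4, 5, 6, 8, 10, 7, 9, 0, 1, 2]
[i] adj suffixes → lcp
  [1] 3/4 → 1 ('a')
  [2] 4/5 → 0 ('')
  [3] 5/6 → 1 ('b')
  [4] 6/8 → 2 ('bc')
  [5] 8/10 → 0 ('')
  [6] 10/7 → 1 ('c')
  [7] 7/9 → 1 ('c')
  [8] 9/0 → 2 ('cc')
  [9] 0/1 → 1 ('c')
  [10] 1/2 → 0 ('')

n(n+1)/2 = 11·12/2 = 66
Σ LCP = 0 + 1 + 0 + 1 + 2 + 0 + 1 + 1 + 2 + 1 + 0 = 9
distinct = 66 − 9 = 57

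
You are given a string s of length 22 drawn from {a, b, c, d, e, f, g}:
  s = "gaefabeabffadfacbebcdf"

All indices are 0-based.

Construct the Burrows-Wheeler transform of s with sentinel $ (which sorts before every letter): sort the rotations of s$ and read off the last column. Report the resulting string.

ffeffgeacaabcabbadedfb$

rank  rotation                 last
    0  $gaefabeabffadfacbebcdf  f
    1  abeabffadfacbebcdf$gaef  f
    2  abffadfacbebcdf$gaefabe  e
    3  acbebcdf$gaefabeabffadf  f
    4  adfacbebcdf$gaefabeabff  f
    5  aefabeabffadfacbebcdf$g  g
    6  bcdf$gaefabeabffadfacbe  e
    7  beabffadfacbebcdf$gaefa  a
    8  bebcdf$gaefabeabffadfac  c
    9  bffadfacbebcdf$gaefabea  a
   10  cbebcdf$gaefabeabffadfa  a
   11  cdf$gaefabeabffadfacbeb  b
   12  df$gaefabeabffadfacbebc  c
   13  dfacbebcdf$gaefabeabffa  a
   14  eabffadfacbebcdf$gaefab  b
   15  ebcdf$gaefabeabffadfacb  b
   16  efabeabffadfacbebcdf$ga  a
   17  f$gaefabeabffadfacbebcd  d
   18  fabeabffadfacbebcdf$gae  e
   19  facbebcdf$gaefabeabffad  d
   20  fadfacbebcdf$gaefabeabf  f
   21  ffadfacbebcdf$gaefabeab  b
   22  gaefabeabffadfacbebcdf$  $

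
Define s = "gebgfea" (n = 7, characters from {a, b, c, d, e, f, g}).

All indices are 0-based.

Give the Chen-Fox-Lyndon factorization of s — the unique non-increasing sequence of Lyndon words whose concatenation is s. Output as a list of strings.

emit factor 1: 'g' (i=0, period=1)
emit factor 2: 'e' (i=1, period=1)
emit factor 3: 'bgfe' (i=2, period=4)
emit factor 4: 'a' (i=6, period=1)

["g", "e", "bgfe", "a"]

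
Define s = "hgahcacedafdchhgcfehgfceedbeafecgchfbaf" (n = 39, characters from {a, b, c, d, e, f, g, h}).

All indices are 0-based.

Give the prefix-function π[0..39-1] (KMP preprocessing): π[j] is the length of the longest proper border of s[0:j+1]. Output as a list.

π[0] = 0
j=1 s[j]='g': π[1]=0 (border '')
j=2 s[j]='a': π[2]=0 (border '')
j=3 s[j]='h': π[3]=1 (border 'h')
j=4 s[j]='c': k: 1→0; π[4]=0 (border '')
j=5 s[j]='a': π[5]=0 (border '')
j=6 s[j]='c': π[6]=0 (border '')
j=7 s[j]='e': π[7]=0 (border '')
j=8 s[j]='d': π[8]=0 (border '')
j=9 s[j]='a': π[9]=0 (border '')
j=10 s[j]='f': π[10]=0 (border '')
j=11 s[j]='d': π[11]=0 (border '')
j=12 s[j]='c': π[12]=0 (border '')
j=13 s[j]='h': π[13]=1 (border 'h')
j=14 s[j]='h': k: 1→0; π[14]=1 (border 'h')
j=15 s[j]='g': π[15]=2 (border 'hg')
j=16 s[j]='c': k: 2→0; π[16]=0 (border '')
j=17 s[j]='f': π[17]=0 (border '')
j=18 s[j]='e': π[18]=0 (border '')
j=19 s[j]='h': π[19]=1 (border 'h')
j=20 s[j]='g': π[20]=2 (border 'hg')
j=21 s[j]='f': k: 2→0; π[21]=0 (border '')
j=22 s[j]='c': π[22]=0 (border '')
j=23 s[j]='e': π[23]=0 (border '')
j=24 s[j]='e': π[24]=0 (border '')
j=25 s[j]='d': π[25]=0 (border '')
j=26 s[j]='b': π[26]=0 (border '')
j=27 s[j]='e': π[27]=0 (border '')
j=28 s[j]='a': π[28]=0 (border '')
j=29 s[j]='f': π[29]=0 (border '')
j=30 s[j]='e': π[30]=0 (border '')
j=31 s[j]='c': π[31]=0 (border '')
j=32 s[j]='g': π[32]=0 (border '')
j=33 s[j]='c': π[33]=0 (border '')
j=34 s[j]='h': π[34]=1 (border 'h')
j=35 s[j]='f': k: 1→0; π[35]=0 (border '')
j=36 s[j]='b': π[36]=0 (border '')
j=37 s[j]='a': π[37]=0 (border '')
j=38 s[j]='f': π[38]=0 (border '')

[0, 0, 0, 1, 0, 0, 0, 0, 0, 0, 0, 0, 0, 1, 1, 2, 0, 0, 0, 1, 2, 0, 0, 0, 0, 0, 0, 0, 0, 0, 0, 0, 0, 0, 1, 0, 0, 0, 0]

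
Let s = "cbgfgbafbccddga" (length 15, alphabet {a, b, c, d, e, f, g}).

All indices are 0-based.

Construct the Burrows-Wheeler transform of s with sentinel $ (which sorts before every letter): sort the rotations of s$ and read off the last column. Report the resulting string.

rank  rotation          last
    0  $cbgfgbafbccddga  a
    1  a$cbgfgbafbccddg  g
    2  afbccddga$cbgfgb  b
    3  bafbccddga$cbgfg  g
    4  bccddga$cbgfgbaf  f
    5  bgfgbafbccddga$c  c
    6  cbgfgbafbccddga$  $
    7  ccddga$cbgfgbafb  b
    8  cddga$cbgfgbafbc  c
    9  ddga$cbgfgbafbcc  c
   10  dga$cbgfgbafbccd  d
   11  fbccddga$cbgfgba  a
   12  fgbafbccddga$cbg  g
   13  ga$cbgfgbafbccdd  d
   14  gbafbccddga$cbgf  f
   15  gfgbafbccddga$cb  b

agbgfc$bccdagdfb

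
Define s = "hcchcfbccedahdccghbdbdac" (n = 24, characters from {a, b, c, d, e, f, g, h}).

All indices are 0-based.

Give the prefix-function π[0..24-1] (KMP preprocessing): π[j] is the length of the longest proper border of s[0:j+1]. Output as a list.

π[0] = 0
j=1 s[j]='c': π[1]=0 (border '')
j=2 s[j]='c': π[2]=0 (border '')
j=3 s[j]='h': π[3]=1 (border 'h')
j=4 s[j]='c': π[4]=2 (border 'hc')
j=5 s[j]='f': k: 2→0; π[5]=0 (border '')
j=6 s[j]='b': π[6]=0 (border '')
j=7 s[j]='c': π[7]=0 (border '')
j=8 s[j]='c': π[8]=0 (border '')
j=9 s[j]='e': π[9]=0 (border '')
j=10 s[j]='d': π[10]=0 (border '')
j=11 s[j]='a': π[11]=0 (border '')
j=12 s[j]='h': π[12]=1 (border 'h')
j=13 s[j]='d': k: 1→0; π[13]=0 (border '')
j=14 s[j]='c': π[14]=0 (border '')
j=15 s[j]='c': π[15]=0 (border '')
j=16 s[j]='g': π[16]=0 (border '')
j=17 s[j]='h': π[17]=1 (border 'h')
j=18 s[j]='b': k: 1→0; π[18]=0 (border '')
j=19 s[j]='d': π[19]=0 (border '')
j=20 s[j]='b': π[20]=0 (border '')
j=21 s[j]='d': π[21]=0 (border '')
j=22 s[j]='a': π[22]=0 (border '')
j=23 s[j]='c': π[23]=0 (border '')

[0, 0, 0, 1, 2, 0, 0, 0, 0, 0, 0, 0, 1, 0, 0, 0, 0, 1, 0, 0, 0, 0, 0, 0]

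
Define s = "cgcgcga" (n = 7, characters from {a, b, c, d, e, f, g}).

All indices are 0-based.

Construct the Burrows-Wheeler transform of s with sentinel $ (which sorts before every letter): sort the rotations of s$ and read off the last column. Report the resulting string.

rank  rotation  last
    0  $cgcgcga  a
    1  a$cgcgcg  g
    2  cga$cgcg  g
    3  cgcga$cg  g
    4  cgcgcga$  $
    5  ga$cgcgc  c
    6  gcga$cgc  c
    7  gcgcga$c  c

aggg$ccc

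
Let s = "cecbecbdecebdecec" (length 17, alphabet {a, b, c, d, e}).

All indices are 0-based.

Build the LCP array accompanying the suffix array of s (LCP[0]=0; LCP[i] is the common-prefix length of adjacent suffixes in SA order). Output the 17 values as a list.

rank | idx | suffix
   0 |   6 | bdecebdecec
   1 |  11 | bdecec
   2 |   3 | becbdecebdecec
   3 |  16 | c
   4 |   5 | cbdecebdecec
   5 |   2 | cbecbdecebdecec
   6 |   9 | cebdecec
   7 |  14 | cec
   8 |   0 | cecbecbdecebdecec
   9 |   7 | decebdecec
  10 |  12 | decec
  11 |  10 | ebdecec
  12 |  15 | ec
  13 |   4 | ecbdecebdecec
  14 |   1 | ecbecbdecebdecec
  15 |   8 | ecebdecec
  16 |  13 | ecec

SA = [6, 11, 3, 16, 5, 2, 9, 14, 0, 7, 12, 10, 15, 4, 1, 8, 13]
i: (SA[i-1],SA[i]) lcp shared
  1: (6,11) 5 'bdece'
  2: (11,3) 1 'b'
  3: (3,16) 0 ''
  4: (16,5) 1 'c'
  5: (5,2) 2 'cb'
  6: (2,9) 1 'c'
  7: (9,14) 2 'ce'
  8: (14,0) 3 'cec'
  9: (0,7) 0 ''
  10: (7,12) 4 'dece'
  11: (12,10) 0 ''
  12: (10,15) 1 'e'
  13: (15,4) 2 'ec'
  14: (4,1) 3 'ecb'
  15: (1,8) 2 'ec'
  16: (8,13) 3 'ece'

[0, 5, 1, 0, 1, 2, 1, 2, 3, 0, 4, 0, 1, 2, 3, 2, 3]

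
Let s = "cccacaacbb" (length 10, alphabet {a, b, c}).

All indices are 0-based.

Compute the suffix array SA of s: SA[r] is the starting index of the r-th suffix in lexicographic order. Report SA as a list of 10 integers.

rank | idx | suffix
   0 |   5 | aacbb
   1 |   3 | acaacbb
   2 |   6 | acbb
   3 |   9 | b
   4 |   8 | bb
   5 |   4 | caacbb
   6 |   2 | cacaacbb
   7 |   7 | cbb
   8 |   1 | ccacaacbb
   9 |   0 | cccacaacbb

[5, 3, 6, 9, 8, 4, 2, 7, 1, 0]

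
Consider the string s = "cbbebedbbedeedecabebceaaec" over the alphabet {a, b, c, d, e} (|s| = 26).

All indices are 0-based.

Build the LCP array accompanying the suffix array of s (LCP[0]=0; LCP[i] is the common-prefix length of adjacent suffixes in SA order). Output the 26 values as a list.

[0, 1, 1, 0, 3, 1, 1, 3, 2, 3, 0, 1, 1, 1, 0, 1, 2, 0, 1, 2, 1, 2, 1, 2, 3, 1]

rank | idx | suffix
   0 |  22 | aaec
   1 |  16 | abebceaaec
   2 |  23 | aec
   3 |   1 | bbebedbbedeedecabebceaaec
   4 |   7 | bbedeedecabebceaaec
   5 |  19 | bceaaec
   6 |  17 | bebceaaec
   7 |   2 | bebedbbedeedecabebceaaec
   8 |   4 | bedbbedeedecabebceaaec
   9 |   8 | bedeedecabebceaaec
  10 |  25 | c
  11 |  15 | cabebceaaec
  12 |   0 | cbbebedbbedeedecabebceaaec
  13 |  20 | ceaaec
  14 |   6 | dbbedeedecabebceaaec
  15 |  13 | decabebceaaec
  16 |  10 | deedecabebceaaec
  17 |  21 | eaaec
  18 |  18 | ebceaaec
  19 |   3 | ebedbbedeedecabebceaaec
  20 |  24 | ec
  21 |  14 | ecabebceaaec
  22 |   5 | edbbedeedecabebceaaec
  23 |  12 | edecabebceaaec
  24 |   9 | edeedecabebceaaec
  25 |  11 | eedecabebceaaec

SA = [22, 16, 23, 1, 7, 19, 17, 2, 4, 8, 25, 15, 0, 20, 6, 13, 10, 21, 18, 3, 24, 14, 5, 12, 9, 11]
rank  pair      lcp
   1  s[22:],s[16:]  1  'a'
   2  s[16:],s[23:]  1  'a'
   3  s[23:],s[1:]  0  ''
   4  s[1:],s[7:]  3  'bbe'
   5  s[7:],s[19:]  1  'b'
   6  s[19:],s[17:]  1  'b'
   7  s[17:],s[2:]  3  'beb'
   8  s[2:],s[4:]  2  'be'
   9  s[4:],s[8:]  3  'bed'
  10  s[8:],s[25:]  0  ''
  11  s[25:],s[15:]  1  'c'
  12  s[15:],s[0:]  1  'c'
  13  s[0:],s[20:]  1  'c'
  14  s[20:],s[6:]  0  ''
  15  s[6:],s[13:]  1  'd'
  16  s[13:],s[10:]  2  'de'
  17  s[10:],s[21:]  0  ''
  18  s[21:],s[18:]  1  'e'
  19  s[18:],s[3:]  2  'eb'
  20  s[3:],s[24:]  1  'e'
  21  s[24:],s[14:]  2  'ec'
  22  s[14:],s[5:]  1  'e'
  23  s[5:],s[12:]  2  'ed'
  24  s[12:],s[9:]  3  'ede'
  25  s[9:],s[11:]  1  'e'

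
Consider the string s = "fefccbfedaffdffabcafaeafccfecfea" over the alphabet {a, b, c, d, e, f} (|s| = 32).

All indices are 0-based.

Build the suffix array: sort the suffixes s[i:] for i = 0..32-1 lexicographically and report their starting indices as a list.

rank→(start, suffix):
  0 → (31, 'a')
  1 → (15, 'abcafaeafccfecfea')
  2 → (20, 'aeafccfecfea')
  3 → (18, 'afaeafccfecfea')
  4 → (22, 'afccfecfea')
  5 → (9, 'affdffabcafaeafccfecfea')
  6 → (16, 'bcafaeafccfecfea')
  7 → (5, 'bfedaffdffabcafaeafccfecfea')
  8 → (17, 'cafaeafccfecfea')
  9 → (4, 'cbfedaffdffabcafaeafccfecfea')
  10 → (3, 'ccbfedaffdffabcafaeafccfecfea')
  11 → (24, 'ccfecfea')
  12 → (28, 'cfea')
  13 → (25, 'cfecfea')
  14 → (8, 'daffdffabcafaeafccfecfea')
  15 → (12, 'dffabcafaeafccfecfea')
  16 → (30, 'ea')
  17 → (21, 'eafccfecfea')
  18 → (27, 'ecfea')
  19 → (7, 'edaffdffabcafaeafccfecfea')
  20 → (1, 'efccbfedaffdffabcafaeafccfecfea')
  21 → (14, 'fabcafaeafccfecfea')
  22 → (19, 'faeafccfecfea')
  23 → (2, 'fccbfedaffdffabcafaeafccfecfea')
  24 → (23, 'fccfecfea')
  25 → (11, 'fdffabcafaeafccfecfea')
  26 → (29, 'fea')
  27 → (26, 'fecfea')
  28 → (6, 'fedaffdffabcafaeafccfecfea')
  29 → (0, 'fefccbfedaffdffabcafaeafccfecfea')
  30 → (13, 'ffabcafaeafccfecfea')
  31 → (10, 'ffdffabcafaeafccfecfea')

[31, 15, 20, 18, 22, 9, 16, 5, 17, 4, 3, 24, 28, 25, 8, 12, 30, 21, 27, 7, 1, 14, 19, 2, 23, 11, 29, 26, 6, 0, 13, 10]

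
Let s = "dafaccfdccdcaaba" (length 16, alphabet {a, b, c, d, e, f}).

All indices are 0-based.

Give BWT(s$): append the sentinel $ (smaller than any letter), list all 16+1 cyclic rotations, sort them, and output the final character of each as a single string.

rank  rotation           last
    0  $dafaccfdccdcaaba  a
    1  a$dafaccfdccdcaab  b
    2  aaba$dafaccfdccdc  c
    3  aba$dafaccfdccdca  a
    4  accfdccdcaaba$daf  f
    5  afaccfdccdcaaba$d  d
    6  ba$dafaccfdccdcaa  a
    7  caaba$dafaccfdccd  d
    8  ccdcaaba$dafaccfd  d
    9  ccfdccdcaaba$dafa  a
   10  cdcaaba$dafaccfdc  c
   11  cfdccdcaaba$dafac  c
   12  dafaccfdccdcaaba$  $
   13  dcaaba$dafaccfdcc  c
   14  dccdcaaba$dafaccf  f
   15  faccfdccdcaaba$da  a
   16  fdccdcaaba$dafacc  c

abcafdaddacc$cfac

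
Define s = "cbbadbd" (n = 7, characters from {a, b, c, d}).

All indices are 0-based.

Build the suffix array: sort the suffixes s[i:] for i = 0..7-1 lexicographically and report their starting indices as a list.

rank→(start, suffix):
  0 → (3, 'adbd')
  1 → (2, 'badbd')
  2 → (1, 'bbadbd')
  3 → (5, 'bd')
  4 → (0, 'cbbadbd')
  5 → (6, 'd')
  6 → (4, 'dbd')

[3, 2, 1, 5, 0, 6, 4]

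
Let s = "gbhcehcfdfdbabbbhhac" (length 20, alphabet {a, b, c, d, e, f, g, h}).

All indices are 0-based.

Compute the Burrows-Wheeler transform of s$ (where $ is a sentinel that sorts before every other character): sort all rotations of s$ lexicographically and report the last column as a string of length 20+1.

cbhdabgbahhffcdc$hbeb

rank  rotation               last
    0  $gbhcehcfdfdbabbbhhac  c
    1  abbbhhac$gbhcehcfdfdb  b
    2  ac$gbhcehcfdfdbabbbhh  h
    3  babbbhhac$gbhcehcfdfd  d
    4  bbbhhac$gbhcehcfdfdba  a
    5  bbhhac$gbhcehcfdfdbab  b
    6  bhcehcfdfdbabbbhhac$g  g
    7  bhhac$gbhcehcfdfdbabb  b
    8  c$gbhcehcfdfdbabbbhha  a
    9  cehcfdfdbabbbhhac$gbh  h
   10  cfdfdbabbbhhac$gbhceh  h
   11  dbabbbhhac$gbhcehcfdf  f
   12  dfdbabbbhhac$gbhcehcf  f
   13  ehcfdfdbabbbhhac$gbhc  c
   14  fdbabbbhhac$gbhcehcfd  d
   15  fdfdbabbbhhac$gbhcehc  c
   16  gbhcehcfdfdbabbbhhac$  $
   17  hac$gbhcehcfdfdbabbbh  h
   18  hcehcfdfdbabbbhhac$gb  b
   19  hcfdfdbabbbhhac$gbhce  e
   20  hhac$gbhcehcfdfdbabbb  b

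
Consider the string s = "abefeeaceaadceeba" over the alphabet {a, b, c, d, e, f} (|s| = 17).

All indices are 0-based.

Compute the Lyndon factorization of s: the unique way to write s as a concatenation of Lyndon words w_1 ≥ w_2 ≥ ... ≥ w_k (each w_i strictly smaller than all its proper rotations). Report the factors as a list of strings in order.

emit factor 1: 'abefeeace' (i=0, period=9)
emit factor 2: 'aadceeb' (i=9, period=7)
emit factor 3: 'a' (i=16, period=1)

["abefeeace", "aadceeb", "a"]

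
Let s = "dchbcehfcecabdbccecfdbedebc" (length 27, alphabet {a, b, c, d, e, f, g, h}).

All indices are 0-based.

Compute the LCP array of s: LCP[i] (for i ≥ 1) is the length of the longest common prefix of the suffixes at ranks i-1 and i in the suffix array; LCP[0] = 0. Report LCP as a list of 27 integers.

sorted suffixes:
  #0 SA[0]=11  'abdbccecfdbedebc'
  #1 SA[1]=25  'bc'
  #2 SA[2]=14  'bccecfdbedebc'
  #3 SA[3]=3  'bcehfcecabdbccecfdbedebc'
  #4 SA[4]=12  'bdbccecfdbedebc'
  #5 SA[5]=21  'bedebc'
  #6 SA[6]=26  'c'
  #7 SA[7]=10  'cabdbccecfdbedebc'
  #8 SA[8]=15  'ccecfdbedebc'
  #9 SA[9]=8  'cecabdbccecfdbedebc'
  #10 SA[10]=16  'cecfdbedebc'
  #11 SA[11]=4  'cehfcecabdbccecfdbedebc'
  #12 SA[12]=18  'cfdbedebc'
  #13 SA[13]=1  'chbcehfcecabdbccecfdbedebc'
  #14 SA[14]=13  'dbccecfdbedebc'
  #15 SA[15]=20  'dbedebc'
  #16 SA[16]=0  'dchbcehfcecabdbccecfdbedebc'
  #17 SA[17]=23  'debc'
  #18 SA[18]=24  'ebc'
  #19 SA[19]=9  'ecabdbccecfdbedebc'
  #20 SA[20]=17  'ecfdbedebc'
  #21 SA[21]=22  'edebc'
  #22 SA[22]=5  'ehfcecabdbccecfdbedebc'
  #23 SA[23]=7  'fcecabdbccecfdbedebc'
  #24 SA[24]=19  'fdbedebc'
  #25 SA[25]=2  'hbcehfcecabdbccecfdbedebc'
  #26 SA[26]=6  'hfcecabdbccecfdbedebc'

SA = [11, 25, 14, 3, 12, 21, 26, 10, 15, 8, 16, 4, 18, 1, 13, 20, 0, 23, 24, 9, 17, 22, 5, 7, 19, 2, 6]
[i] adj suffixes → lcp
  [1] 11/25 → 0 ('')
  [2] 25/14 → 2 ('bc')
  [3] 14/3 → 2 ('bc')
  [4] 3/12 → 1 ('b')
  [5] 12/21 → 1 ('b')
  [6] 21/26 → 0 ('')
  [7] 26/10 → 1 ('c')
  [8] 10/15 → 1 ('c')
  [9] 15/8 → 1 ('c')
  [10] 8/16 → 3 ('cec')
  [11] 16/4 → 2 ('ce')
  [12] 4/18 → 1 ('c')
  [13] 18/1 → 1 ('c')
  [14] 1/13 → 0 ('')
  [15] 13/20 → 2 ('db')
  [16] 20/0 → 1 ('d')
  [17] 0/23 → 1 ('d')
  [18] 23/24 → 0 ('')
  [19] 24/9 → 1 ('e')
  [20] 9/17 → 2 ('ec')
  [21] 17/22 → 1 ('e')
  [22] 22/5 → 1 ('e')
  [23] 5/7 → 0 ('')
  [24] 7/19 → 1 ('f')
  [25] 19/2 → 0 ('')
  [26] 2/6 → 1 ('h')

[0, 0, 2, 2, 1, 1, 0, 1, 1, 1, 3, 2, 1, 1, 0, 2, 1, 1, 0, 1, 2, 1, 1, 0, 1, 0, 1]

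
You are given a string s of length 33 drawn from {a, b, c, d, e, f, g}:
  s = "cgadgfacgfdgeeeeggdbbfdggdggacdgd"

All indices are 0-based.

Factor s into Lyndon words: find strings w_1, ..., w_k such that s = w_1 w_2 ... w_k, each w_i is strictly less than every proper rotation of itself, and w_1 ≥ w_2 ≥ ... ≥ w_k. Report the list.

["cg", "adgf", "acgfdgeeeeggdbbfdggdgg", "acdgd"]

emit factor 1: 'cg' (i=0, period=2)
emit factor 2: 'adgf' (i=2, period=4)
emit factor 3: 'acgfdgeeeeggdbbfdggdgg' (i=6, period=22)
emit factor 4: 'acdgd' (i=28, period=5)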